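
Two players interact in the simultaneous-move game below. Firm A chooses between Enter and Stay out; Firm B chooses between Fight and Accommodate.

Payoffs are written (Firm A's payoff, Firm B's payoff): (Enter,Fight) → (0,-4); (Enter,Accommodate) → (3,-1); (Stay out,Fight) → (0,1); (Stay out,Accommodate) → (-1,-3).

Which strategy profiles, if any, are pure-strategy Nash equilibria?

(Enter, Fight): Firm B prefers Accommodate (-1 > -4) — not an equilibrium.
(Enter, Accommodate): Firm A gets 3 ≥ -1 from Stay out, and Firm B gets -1 ≥ -4 from Fight — Nash equilibrium.
(Stay out, Fight): Firm A gets 0 ≥ 0 from Enter, and Firm B gets 1 ≥ -3 from Accommodate — Nash equilibrium.
(Stay out, Accommodate): Firm A prefers Enter (3 > -1); Firm B prefers Fight (1 > -3) — not an equilibrium.

(Enter, Accommodate) and (Stay out, Fight)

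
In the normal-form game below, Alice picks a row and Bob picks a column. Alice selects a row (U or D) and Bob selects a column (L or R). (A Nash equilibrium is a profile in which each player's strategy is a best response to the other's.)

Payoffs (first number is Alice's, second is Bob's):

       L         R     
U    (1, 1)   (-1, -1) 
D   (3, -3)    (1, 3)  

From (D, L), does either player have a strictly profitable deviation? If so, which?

Alice at (D, L) earns 3; deviating to U yields 1 — not better.
Bob earns -3; deviating to R yields 3 — a strict improvement.
Only Bob has a strictly profitable deviation.

Bob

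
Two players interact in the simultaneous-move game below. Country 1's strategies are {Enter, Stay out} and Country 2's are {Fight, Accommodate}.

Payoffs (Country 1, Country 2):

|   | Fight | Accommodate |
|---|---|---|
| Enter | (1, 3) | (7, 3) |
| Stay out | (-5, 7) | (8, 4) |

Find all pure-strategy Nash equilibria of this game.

(Enter, Fight)

(Enter, Fight): Country 1 gets 1 ≥ -5 from Stay out, and Country 2 gets 3 ≥ 3 from Accommodate — Nash equilibrium.
(Enter, Accommodate): Country 1 prefers Stay out (8 > 7) — not an equilibrium.
(Stay out, Fight): Country 1 prefers Enter (1 > -5) — not an equilibrium.
(Stay out, Accommodate): Country 2 prefers Fight (7 > 4) — not an equilibrium.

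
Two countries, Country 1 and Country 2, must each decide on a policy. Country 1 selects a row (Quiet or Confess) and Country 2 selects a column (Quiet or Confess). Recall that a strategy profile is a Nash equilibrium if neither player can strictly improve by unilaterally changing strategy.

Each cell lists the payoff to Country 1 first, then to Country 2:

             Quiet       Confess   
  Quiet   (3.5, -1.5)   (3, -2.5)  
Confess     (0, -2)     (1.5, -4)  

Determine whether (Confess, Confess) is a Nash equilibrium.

At (Confess, Confess), Country 1 earns 1.5; switching to Quiet would give 3, so Country 1 would deviate.
Country 2 earns -4; switching to Quiet would give -2, so Country 2 would deviate.
Since at least one player can profitably deviate, this is not a Nash equilibrium.

No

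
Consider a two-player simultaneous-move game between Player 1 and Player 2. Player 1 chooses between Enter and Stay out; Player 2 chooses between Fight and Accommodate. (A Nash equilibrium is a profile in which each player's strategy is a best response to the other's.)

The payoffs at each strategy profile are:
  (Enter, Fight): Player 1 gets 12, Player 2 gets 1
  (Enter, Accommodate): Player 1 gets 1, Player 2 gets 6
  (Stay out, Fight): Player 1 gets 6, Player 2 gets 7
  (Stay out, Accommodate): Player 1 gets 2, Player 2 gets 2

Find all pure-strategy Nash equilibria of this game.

(Enter, Fight): Player 2 prefers Accommodate (6 > 1) — not an equilibrium.
(Enter, Accommodate): Player 1 prefers Stay out (2 > 1) — not an equilibrium.
(Stay out, Fight): Player 1 prefers Enter (12 > 6) — not an equilibrium.
(Stay out, Accommodate): Player 2 prefers Fight (7 > 2) — not an equilibrium.

none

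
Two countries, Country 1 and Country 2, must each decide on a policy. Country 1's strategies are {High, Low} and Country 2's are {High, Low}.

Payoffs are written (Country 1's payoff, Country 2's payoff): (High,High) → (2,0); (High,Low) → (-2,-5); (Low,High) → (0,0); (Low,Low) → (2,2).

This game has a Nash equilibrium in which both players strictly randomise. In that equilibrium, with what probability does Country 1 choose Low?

Let r be the probability that Country 1 plays High. In a completely mixed equilibrium, Country 2 must be indifferent between High and Low.
Country 2's expected payoff from High is 0; from Low it is −5r + 2(1−r).
Setting these equal: 0 = −7r + 2, so r = 2/7.
Therefore Country 1 plays Low with probability 1 − 2/7 = 5/7.

5/7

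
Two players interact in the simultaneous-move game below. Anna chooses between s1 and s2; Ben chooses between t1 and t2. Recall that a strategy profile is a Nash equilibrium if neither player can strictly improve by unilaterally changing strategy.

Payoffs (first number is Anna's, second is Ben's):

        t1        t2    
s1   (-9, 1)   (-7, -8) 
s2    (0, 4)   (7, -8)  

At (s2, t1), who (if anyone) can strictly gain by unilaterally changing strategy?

Neither

Anna at (s2, t1) earns 0; deviating to s1 yields -9 — not better.
Ben earns 4; deviating to t2 yields -8 — not better.
Neither player can strictly improve; the profile is a Nash equilibrium.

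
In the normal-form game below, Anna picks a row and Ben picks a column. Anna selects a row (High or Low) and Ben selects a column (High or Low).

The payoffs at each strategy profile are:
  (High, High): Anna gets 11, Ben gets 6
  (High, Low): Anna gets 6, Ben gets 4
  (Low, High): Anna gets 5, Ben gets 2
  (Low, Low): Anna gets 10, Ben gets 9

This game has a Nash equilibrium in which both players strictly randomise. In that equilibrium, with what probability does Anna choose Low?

2/9

Let x be the probability that Anna plays High. In a completely mixed equilibrium, Ben must be indifferent between High and Low.
Ben's expected payoff from High is 6x + 2(1−x); from Low it is 4x + 9(1−x).
Setting these equal: 4x + 2 = −5x + 9, so x = 7/9.
Therefore Anna plays Low with probability 1 − 7/9 = 2/9.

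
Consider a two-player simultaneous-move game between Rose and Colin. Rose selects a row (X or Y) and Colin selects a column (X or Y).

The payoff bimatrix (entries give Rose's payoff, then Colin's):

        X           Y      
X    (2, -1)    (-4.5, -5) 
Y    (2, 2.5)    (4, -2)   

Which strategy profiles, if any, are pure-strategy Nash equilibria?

(X, X) and (Y, X)

(X, X): Rose gets 2 ≥ 2 from Y, and Colin gets -1 ≥ -5 from Y — Nash equilibrium.
(X, Y): Rose prefers Y (4 > -4.5); Colin prefers X (-1 > -5) — not an equilibrium.
(Y, X): Rose gets 2 ≥ 2 from X, and Colin gets 2.5 ≥ -2 from Y — Nash equilibrium.
(Y, Y): Colin prefers X (2.5 > -2) — not an equilibrium.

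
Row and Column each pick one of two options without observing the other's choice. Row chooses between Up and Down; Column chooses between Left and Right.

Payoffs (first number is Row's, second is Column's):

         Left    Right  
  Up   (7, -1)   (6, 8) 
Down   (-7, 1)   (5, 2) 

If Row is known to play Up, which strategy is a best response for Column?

Right

Against Up, Column earns -1 from Left and 8 from Right.
So Right is the best response.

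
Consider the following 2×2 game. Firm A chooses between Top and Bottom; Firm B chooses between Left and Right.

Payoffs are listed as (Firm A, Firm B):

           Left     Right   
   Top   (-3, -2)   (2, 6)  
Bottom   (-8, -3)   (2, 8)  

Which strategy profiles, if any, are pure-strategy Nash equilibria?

(Top, Right) and (Bottom, Right)

(Top, Left): Firm B prefers Right (6 > -2) — not an equilibrium.
(Top, Right): Firm A gets 2 ≥ 2 from Bottom, and Firm B gets 6 ≥ -2 from Left — Nash equilibrium.
(Bottom, Left): Firm A prefers Top (-3 > -8); Firm B prefers Right (8 > -3) — not an equilibrium.
(Bottom, Right): Firm A gets 2 ≥ 2 from Top, and Firm B gets 8 ≥ -3 from Left — Nash equilibrium.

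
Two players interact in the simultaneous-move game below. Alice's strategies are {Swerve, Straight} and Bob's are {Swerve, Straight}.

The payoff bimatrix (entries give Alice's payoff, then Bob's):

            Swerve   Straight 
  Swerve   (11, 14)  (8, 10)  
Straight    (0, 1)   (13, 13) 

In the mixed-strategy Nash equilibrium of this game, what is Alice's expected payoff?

143/16

First find y, the probability Bob plays Swerve, from Alice's indifference between Swerve and Straight: 11y + 8(1−y) = 13(1−y), giving y = 5/16.
Since Alice is indifferent in equilibrium, Alice's expected payoff equals the payoff from either row against (5/16, 11/16). Using Swerve: 11(5/16) + 8(11/16) = 143/16.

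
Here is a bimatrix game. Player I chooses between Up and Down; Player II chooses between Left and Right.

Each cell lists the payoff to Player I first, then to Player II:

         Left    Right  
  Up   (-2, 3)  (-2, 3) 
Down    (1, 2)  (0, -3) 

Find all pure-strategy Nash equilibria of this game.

(Up, Left): Player I prefers Down (1 > -2) — not an equilibrium.
(Up, Right): Player I prefers Down (0 > -2) — not an equilibrium.
(Down, Left): Player I gets 1 ≥ -2 from Up, and Player II gets 2 ≥ -3 from Right — Nash equilibrium.
(Down, Right): Player II prefers Left (2 > -3) — not an equilibrium.

(Down, Left)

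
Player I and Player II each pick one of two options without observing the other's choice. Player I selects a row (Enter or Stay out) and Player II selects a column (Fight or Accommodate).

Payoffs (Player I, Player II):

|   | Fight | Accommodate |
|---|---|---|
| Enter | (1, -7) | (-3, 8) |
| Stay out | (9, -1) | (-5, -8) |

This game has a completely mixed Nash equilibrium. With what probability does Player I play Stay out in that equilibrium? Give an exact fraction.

15/22

Let x be the probability that Player I plays Enter. In a completely mixed equilibrium, Player II must be indifferent between Fight and Accommodate.
Player II's expected payoff from Fight is −7x − (1−x); from Accommodate it is 8x − 8(1−x).
Setting these equal: −6x − 1 = 16x − 8, so x = 7/22.
Therefore Player I plays Stay out with probability 1 − 7/22 = 15/22.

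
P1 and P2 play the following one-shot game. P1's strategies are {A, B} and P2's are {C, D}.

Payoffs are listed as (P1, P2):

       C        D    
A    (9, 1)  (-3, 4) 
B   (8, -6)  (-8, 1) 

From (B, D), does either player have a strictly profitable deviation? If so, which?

P1

P1 at (B, D) earns -8; deviating to A yields -3 — a strict improvement.
P2 earns 1; deviating to C yields -6 — not better.
Only P1 has a strictly profitable deviation.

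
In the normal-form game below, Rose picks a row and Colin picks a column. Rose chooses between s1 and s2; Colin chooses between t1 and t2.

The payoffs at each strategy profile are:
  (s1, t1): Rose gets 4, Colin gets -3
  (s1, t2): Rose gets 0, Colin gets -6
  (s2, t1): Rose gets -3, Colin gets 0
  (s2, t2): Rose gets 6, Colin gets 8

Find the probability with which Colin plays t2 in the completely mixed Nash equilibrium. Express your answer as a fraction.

7/13

Let c be the probability that Colin plays t1. In a completely mixed equilibrium, Rose must be indifferent between s1 and s2.
Rose's expected payoff from s1 is 4c; from s2 it is −3c + 6(1−c).
Setting these equal: 4c = −9c + 6, so c = 6/13.
Therefore Colin plays t2 with probability 1 − 6/13 = 7/13.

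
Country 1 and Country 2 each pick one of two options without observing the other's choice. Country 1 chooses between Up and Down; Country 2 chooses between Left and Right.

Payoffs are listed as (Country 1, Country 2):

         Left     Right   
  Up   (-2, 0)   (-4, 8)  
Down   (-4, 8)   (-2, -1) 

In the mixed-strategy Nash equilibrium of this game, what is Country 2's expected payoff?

First find p, the probability Country 1 plays Up, from Country 2's indifference between Left and Right: 8(1−p) = 8p − (1−p), giving p = 9/17.
Since Country 2 is indifferent in equilibrium, Country 2's expected payoff equals the payoff from either column against (9/17, 8/17). Using Left: 8(8/17) = 64/17.

64/17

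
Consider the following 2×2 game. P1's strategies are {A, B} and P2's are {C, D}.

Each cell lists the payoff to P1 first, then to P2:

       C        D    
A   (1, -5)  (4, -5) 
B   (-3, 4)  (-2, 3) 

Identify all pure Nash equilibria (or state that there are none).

(A, C): P1 gets 1 ≥ -3 from B, and P2 gets -5 ≥ -5 from D — Nash equilibrium.
(A, D): P1 gets 4 ≥ -2 from B, and P2 gets -5 ≥ -5 from C — Nash equilibrium.
(B, C): P1 prefers A (1 > -3) — not an equilibrium.
(B, D): P1 prefers A (4 > -2); P2 prefers C (4 > 3) — not an equilibrium.

(A, C) and (A, D)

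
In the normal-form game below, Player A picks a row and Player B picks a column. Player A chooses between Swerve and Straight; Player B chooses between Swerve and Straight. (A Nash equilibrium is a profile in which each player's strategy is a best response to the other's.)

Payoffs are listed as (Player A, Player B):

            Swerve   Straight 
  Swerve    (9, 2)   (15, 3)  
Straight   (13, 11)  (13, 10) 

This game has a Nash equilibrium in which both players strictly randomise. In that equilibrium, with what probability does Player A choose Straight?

Let r be the probability that Player A plays Swerve. In a completely mixed equilibrium, Player B must be indifferent between Swerve and Straight.
Player B's expected payoff from Swerve is 2r + 11(1−r); from Straight it is 3r + 10(1−r).
Setting these equal: −9r + 11 = −7r + 10, so r = 1/2.
Therefore Player A plays Straight with probability 1 − 1/2 = 1/2.

1/2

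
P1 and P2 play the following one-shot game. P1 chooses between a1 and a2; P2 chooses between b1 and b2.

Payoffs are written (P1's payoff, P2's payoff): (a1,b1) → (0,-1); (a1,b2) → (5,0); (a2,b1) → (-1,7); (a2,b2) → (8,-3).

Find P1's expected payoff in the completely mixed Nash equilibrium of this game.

First find q, the probability P2 plays b1, from P1's indifference between a1 and a2: 5(1−q) = −q + 8(1−q), giving q = 3/4.
Since P1 is indifferent in equilibrium, P1's expected payoff equals the payoff from either row against (3/4, 1/4). Using a1: 5(1/4) = 5/4.

5/4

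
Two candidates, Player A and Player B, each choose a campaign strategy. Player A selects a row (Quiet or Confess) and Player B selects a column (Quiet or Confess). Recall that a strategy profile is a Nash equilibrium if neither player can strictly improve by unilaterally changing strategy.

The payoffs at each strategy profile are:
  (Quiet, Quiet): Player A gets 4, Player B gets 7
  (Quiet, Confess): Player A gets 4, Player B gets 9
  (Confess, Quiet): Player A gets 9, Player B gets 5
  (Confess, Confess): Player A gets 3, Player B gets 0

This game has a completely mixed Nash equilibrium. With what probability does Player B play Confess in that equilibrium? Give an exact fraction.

5/6

Let y be the probability that Player B plays Quiet. In a completely mixed equilibrium, Player A must be indifferent between Quiet and Confess.
Player A's expected payoff from Quiet is 4y + 4(1−y); from Confess it is 9y + 3(1−y).
Setting these equal: 4 = 6y + 3, so y = 1/6.
Therefore Player B plays Confess with probability 1 − 1/6 = 5/6.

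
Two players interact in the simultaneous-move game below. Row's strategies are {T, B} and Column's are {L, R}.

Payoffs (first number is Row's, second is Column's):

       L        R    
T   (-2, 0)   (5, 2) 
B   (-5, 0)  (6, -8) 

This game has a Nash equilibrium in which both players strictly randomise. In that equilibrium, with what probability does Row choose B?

1/5

Let x be the probability that Row plays T. In a completely mixed equilibrium, Column must be indifferent between L and R.
Column's expected payoff from L is 0; from R it is 2x − 8(1−x).
Setting these equal: 0 = 10x − 8, so x = 4/5.
Therefore Row plays B with probability 1 − 4/5 = 1/5.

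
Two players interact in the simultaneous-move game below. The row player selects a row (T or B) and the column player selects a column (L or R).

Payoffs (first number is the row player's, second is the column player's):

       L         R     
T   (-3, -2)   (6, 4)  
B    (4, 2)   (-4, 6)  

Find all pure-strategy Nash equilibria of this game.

(T, L): the row player prefers B (4 > -3); the column player prefers R (4 > -2) — not an equilibrium.
(T, R): the row player gets 6 ≥ -4 from B, and the column player gets 4 ≥ -2 from L — Nash equilibrium.
(B, L): the column player prefers R (6 > 2) — not an equilibrium.
(B, R): the row player prefers T (6 > -4) — not an equilibrium.

(T, R)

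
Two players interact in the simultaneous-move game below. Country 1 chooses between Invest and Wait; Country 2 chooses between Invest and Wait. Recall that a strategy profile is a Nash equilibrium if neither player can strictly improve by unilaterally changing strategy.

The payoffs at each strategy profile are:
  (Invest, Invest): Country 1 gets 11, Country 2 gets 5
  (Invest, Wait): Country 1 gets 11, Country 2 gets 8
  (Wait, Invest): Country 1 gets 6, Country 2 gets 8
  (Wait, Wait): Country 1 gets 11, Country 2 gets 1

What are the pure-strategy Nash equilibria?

(Invest, Invest): Country 2 prefers Wait (8 > 5) — not an equilibrium.
(Invest, Wait): Country 1 gets 11 ≥ 11 from Wait, and Country 2 gets 8 ≥ 5 from Invest — Nash equilibrium.
(Wait, Invest): Country 1 prefers Invest (11 > 6) — not an equilibrium.
(Wait, Wait): Country 2 prefers Invest (8 > 1) — not an equilibrium.

(Invest, Wait)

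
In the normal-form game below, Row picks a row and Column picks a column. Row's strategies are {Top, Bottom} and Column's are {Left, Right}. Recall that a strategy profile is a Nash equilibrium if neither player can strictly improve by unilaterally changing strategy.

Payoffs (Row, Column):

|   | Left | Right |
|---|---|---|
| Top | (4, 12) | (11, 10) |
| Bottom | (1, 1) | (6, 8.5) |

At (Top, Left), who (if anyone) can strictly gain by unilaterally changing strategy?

Row at (Top, Left) earns 4; deviating to Bottom yields 1 — not better.
Column earns 12; deviating to Right yields 10 — not better.
Neither player can strictly improve; the profile is a Nash equilibrium.

Neither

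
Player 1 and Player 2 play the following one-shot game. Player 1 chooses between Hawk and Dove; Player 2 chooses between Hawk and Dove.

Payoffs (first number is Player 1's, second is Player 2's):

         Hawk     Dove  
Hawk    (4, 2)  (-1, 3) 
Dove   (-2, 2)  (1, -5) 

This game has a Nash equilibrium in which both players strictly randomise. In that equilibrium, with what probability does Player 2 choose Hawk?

1/4

Let y be the probability that Player 2 plays Hawk. In a completely mixed equilibrium, Player 1 must be indifferent between Hawk and Dove.
Player 1's expected payoff from Hawk is 4y − (1−y); from Dove it is −2y + (1−y).
Setting these equal: 5y − 1 = −3y + 1, so y = 1/4.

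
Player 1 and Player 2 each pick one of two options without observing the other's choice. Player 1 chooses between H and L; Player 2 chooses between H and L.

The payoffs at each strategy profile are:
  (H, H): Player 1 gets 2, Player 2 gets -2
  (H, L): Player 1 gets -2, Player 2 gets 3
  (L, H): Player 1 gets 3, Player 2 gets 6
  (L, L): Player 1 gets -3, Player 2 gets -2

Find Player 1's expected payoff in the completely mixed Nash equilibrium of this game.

0

First find q, the probability Player 2 plays H, from Player 1's indifference between H and L: 2q − 2(1−q) = 3q − 3(1−q), giving q = 1/2.
Since Player 1 is indifferent in equilibrium, Player 1's expected payoff equals the payoff from either row against (1/2, 1/2). Using H: 2(1/2) − 2(1/2) = 0.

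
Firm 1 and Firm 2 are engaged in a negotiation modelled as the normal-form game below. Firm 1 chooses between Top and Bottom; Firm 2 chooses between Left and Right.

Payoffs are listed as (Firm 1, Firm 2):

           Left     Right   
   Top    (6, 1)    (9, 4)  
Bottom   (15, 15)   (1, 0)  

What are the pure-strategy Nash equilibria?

(Top, Left): Firm 1 prefers Bottom (15 > 6); Firm 2 prefers Right (4 > 1) — not an equilibrium.
(Top, Right): Firm 1 gets 9 ≥ 1 from Bottom, and Firm 2 gets 4 ≥ 1 from Left — Nash equilibrium.
(Bottom, Left): Firm 1 gets 15 ≥ 6 from Top, and Firm 2 gets 15 ≥ 0 from Right — Nash equilibrium.
(Bottom, Right): Firm 1 prefers Top (9 > 1); Firm 2 prefers Left (15 > 0) — not an equilibrium.

(Top, Right) and (Bottom, Left)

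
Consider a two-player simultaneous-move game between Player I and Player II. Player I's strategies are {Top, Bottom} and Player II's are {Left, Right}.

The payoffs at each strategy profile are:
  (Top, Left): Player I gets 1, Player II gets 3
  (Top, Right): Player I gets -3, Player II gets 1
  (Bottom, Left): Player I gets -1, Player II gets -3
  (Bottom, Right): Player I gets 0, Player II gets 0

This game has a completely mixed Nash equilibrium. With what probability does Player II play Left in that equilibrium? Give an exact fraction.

Let q be the probability that Player II plays Left. In a completely mixed equilibrium, Player I must be indifferent between Top and Bottom.
Player I's expected payoff from Top is q − 3(1−q); from Bottom it is −q.
Setting these equal: 4q − 3 = −q, so q = 3/5.

3/5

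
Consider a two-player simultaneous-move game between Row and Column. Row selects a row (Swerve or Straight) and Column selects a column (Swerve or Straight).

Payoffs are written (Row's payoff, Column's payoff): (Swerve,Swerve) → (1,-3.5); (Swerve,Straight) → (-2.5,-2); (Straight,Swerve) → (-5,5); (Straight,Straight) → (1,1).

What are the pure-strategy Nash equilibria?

none

(Swerve, Swerve): Column prefers Straight (-2 > -3.5) — not an equilibrium.
(Swerve, Straight): Row prefers Straight (1 > -2.5) — not an equilibrium.
(Straight, Swerve): Row prefers Swerve (1 > -5) — not an equilibrium.
(Straight, Straight): Column prefers Swerve (5 > 1) — not an equilibrium.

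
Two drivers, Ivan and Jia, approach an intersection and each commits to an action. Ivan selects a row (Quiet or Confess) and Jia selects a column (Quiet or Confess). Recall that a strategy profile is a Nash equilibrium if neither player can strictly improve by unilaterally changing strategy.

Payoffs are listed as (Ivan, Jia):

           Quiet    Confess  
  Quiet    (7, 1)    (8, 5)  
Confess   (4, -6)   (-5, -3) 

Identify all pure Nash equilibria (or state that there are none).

(Quiet, Confess)

(Quiet, Quiet): Jia prefers Confess (5 > 1) — not an equilibrium.
(Quiet, Confess): Ivan gets 8 ≥ -5 from Confess, and Jia gets 5 ≥ 1 from Quiet — Nash equilibrium.
(Confess, Quiet): Ivan prefers Quiet (7 > 4); Jia prefers Confess (-3 > -6) — not an equilibrium.
(Confess, Confess): Ivan prefers Quiet (8 > -5) — not an equilibrium.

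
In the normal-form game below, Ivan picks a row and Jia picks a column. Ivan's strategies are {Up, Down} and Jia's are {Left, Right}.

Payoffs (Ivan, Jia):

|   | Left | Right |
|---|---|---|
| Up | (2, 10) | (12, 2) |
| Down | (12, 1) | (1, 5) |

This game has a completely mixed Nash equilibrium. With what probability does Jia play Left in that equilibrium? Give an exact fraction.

Let q be the probability that Jia plays Left. In a completely mixed equilibrium, Ivan must be indifferent between Up and Down.
Ivan's expected payoff from Up is 2q + 12(1−q); from Down it is 12q + (1−q).
Setting these equal: −10q + 12 = 11q + 1, so q = 11/21.

11/21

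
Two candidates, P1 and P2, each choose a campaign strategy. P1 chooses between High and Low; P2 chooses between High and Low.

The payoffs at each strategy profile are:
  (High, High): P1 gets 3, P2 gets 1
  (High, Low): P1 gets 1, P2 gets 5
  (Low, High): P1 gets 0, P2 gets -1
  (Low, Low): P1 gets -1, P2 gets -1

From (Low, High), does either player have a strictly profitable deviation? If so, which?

P1 at (Low, High) earns 0; deviating to High yields 3 — a strict improvement.
P2 earns -1; deviating to Low yields -1 — not better.
Only P1 has a strictly profitable deviation.

P1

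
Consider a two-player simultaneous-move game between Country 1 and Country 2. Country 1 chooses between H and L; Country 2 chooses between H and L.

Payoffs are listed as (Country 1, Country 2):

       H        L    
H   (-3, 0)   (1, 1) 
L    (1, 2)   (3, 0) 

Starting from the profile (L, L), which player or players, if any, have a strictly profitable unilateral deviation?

Country 1 at (L, L) earns 3; deviating to H yields 1 — not better.
Country 2 earns 0; deviating to H yields 2 — a strict improvement.
Only Country 2 has a strictly profitable deviation.

Country 2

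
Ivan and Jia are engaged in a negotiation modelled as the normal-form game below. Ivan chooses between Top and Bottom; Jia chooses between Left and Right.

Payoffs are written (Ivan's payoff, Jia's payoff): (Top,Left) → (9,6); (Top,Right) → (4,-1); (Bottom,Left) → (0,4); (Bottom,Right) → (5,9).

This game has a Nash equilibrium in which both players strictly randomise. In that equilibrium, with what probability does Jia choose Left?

1/10

Let y be the probability that Jia plays Left. In a completely mixed equilibrium, Ivan must be indifferent between Top and Bottom.
Ivan's expected payoff from Top is 9y + 4(1−y); from Bottom it is 5(1−y).
Setting these equal: 5y + 4 = −5y + 5, so y = 1/10.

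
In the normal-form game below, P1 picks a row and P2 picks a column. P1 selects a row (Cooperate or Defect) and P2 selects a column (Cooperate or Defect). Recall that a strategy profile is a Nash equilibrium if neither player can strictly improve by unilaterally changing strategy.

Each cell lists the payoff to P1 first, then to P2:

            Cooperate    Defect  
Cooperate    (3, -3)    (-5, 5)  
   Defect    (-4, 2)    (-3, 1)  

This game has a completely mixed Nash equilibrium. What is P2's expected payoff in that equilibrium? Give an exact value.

First find x, the probability P1 plays Cooperate, from P2's indifference between Cooperate and Defect: −3x + 2(1−x) = 5x + (1−x), giving x = 1/9.
Since P2 is indifferent in equilibrium, P2's expected payoff equals the payoff from either column against (1/9, 8/9). Using Cooperate: −3(1/9) + 2(8/9) = 13/9.

13/9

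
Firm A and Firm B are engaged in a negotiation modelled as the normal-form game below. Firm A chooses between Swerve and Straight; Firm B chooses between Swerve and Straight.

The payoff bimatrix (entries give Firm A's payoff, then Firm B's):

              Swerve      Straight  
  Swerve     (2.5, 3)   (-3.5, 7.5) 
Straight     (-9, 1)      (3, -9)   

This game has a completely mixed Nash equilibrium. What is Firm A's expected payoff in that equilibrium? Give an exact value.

First find q, the probability Firm B plays Swerve, from Firm A's indifference between Swerve and Straight: 2.5q − 3.5(1−q) = −9q + 3(1−q), giving q = 13/36.
Since Firm A is indifferent in equilibrium, Firm A's expected payoff equals the payoff from either row against (13/36, 23/36). Using Swerve: 2.5(13/36) − 3.5(23/36) = -4/3.

-4/3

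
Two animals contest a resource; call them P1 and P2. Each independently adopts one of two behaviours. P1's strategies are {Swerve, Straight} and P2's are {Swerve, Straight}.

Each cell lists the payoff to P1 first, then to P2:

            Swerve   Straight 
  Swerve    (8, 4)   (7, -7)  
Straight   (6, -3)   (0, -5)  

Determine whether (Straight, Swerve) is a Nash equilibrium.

At (Straight, Swerve), P1 earns 6; switching to Swerve would give 8, so P1 would deviate.
P2 earns -3; switching to Straight would give -5, so P2 has no profitable deviation.
Since at least one player can profitably deviate, this is not a Nash equilibrium.

No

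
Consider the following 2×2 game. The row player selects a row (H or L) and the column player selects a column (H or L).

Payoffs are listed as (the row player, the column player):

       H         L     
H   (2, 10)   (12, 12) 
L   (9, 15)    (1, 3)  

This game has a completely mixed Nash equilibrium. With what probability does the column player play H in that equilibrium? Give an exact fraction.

11/18

Let c be the probability that the column player plays H. In a completely mixed equilibrium, the row player must be indifferent between H and L.
The row player's expected payoff from H is 2c + 12(1−c); from L it is 9c + (1−c).
Setting these equal: −10c + 12 = 8c + 1, so c = 11/18.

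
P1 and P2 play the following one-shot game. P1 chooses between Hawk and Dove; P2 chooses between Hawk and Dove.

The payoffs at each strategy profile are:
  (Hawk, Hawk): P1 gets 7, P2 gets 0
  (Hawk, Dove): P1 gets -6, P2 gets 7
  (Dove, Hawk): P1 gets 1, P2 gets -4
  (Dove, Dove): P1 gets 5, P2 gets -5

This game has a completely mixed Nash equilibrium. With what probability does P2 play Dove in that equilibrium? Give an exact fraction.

6/17

Let q be the probability that P2 plays Hawk. In a completely mixed equilibrium, P1 must be indifferent between Hawk and Dove.
P1's expected payoff from Hawk is 7q − 6(1−q); from Dove it is q + 5(1−q).
Setting these equal: 13q − 6 = −4q + 5, so q = 11/17.
Therefore P2 plays Dove with probability 1 − 11/17 = 6/17.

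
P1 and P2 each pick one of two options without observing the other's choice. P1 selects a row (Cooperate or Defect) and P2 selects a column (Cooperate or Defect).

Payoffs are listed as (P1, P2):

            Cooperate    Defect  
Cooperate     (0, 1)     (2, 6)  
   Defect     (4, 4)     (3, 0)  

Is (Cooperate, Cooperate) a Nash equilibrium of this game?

No

At (Cooperate, Cooperate), P1 earns 0; switching to Defect would give 4, so P1 would deviate.
P2 earns 1; switching to Defect would give 6, so P2 would deviate.
Since at least one player can profitably deviate, this is not a Nash equilibrium.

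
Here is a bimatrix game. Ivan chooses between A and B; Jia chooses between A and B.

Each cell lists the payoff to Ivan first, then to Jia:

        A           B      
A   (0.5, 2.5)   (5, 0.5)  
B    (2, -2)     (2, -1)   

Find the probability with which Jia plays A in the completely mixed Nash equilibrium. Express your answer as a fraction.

2/3

Let c be the probability that Jia plays A. In a completely mixed equilibrium, Ivan must be indifferent between A and B.
Ivan's expected payoff from A is 0.5c + 5(1−c); from B it is 2c + 2(1−c).
Setting these equal: −4.5c + 5 = 2, so c = 2/3.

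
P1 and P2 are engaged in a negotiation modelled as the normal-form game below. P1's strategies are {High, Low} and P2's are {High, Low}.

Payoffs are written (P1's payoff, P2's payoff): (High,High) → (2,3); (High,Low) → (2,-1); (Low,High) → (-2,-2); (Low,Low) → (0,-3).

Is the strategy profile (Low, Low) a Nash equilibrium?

No

At (Low, Low), P1 earns 0; switching to High would give 2, so P1 would deviate.
P2 earns -3; switching to High would give -2, so P2 would deviate.
Since at least one player can profitably deviate, this is not a Nash equilibrium.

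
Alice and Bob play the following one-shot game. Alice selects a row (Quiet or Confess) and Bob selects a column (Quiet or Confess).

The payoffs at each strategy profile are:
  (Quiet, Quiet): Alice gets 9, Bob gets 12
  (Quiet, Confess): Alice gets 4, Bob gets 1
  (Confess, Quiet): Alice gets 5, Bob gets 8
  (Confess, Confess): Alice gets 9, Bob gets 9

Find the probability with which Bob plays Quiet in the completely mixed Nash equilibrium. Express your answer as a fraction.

Let y be the probability that Bob plays Quiet. In a completely mixed equilibrium, Alice must be indifferent between Quiet and Confess.
Alice's expected payoff from Quiet is 9y + 4(1−y); from Confess it is 5y + 9(1−y).
Setting these equal: 5y + 4 = −4y + 9, so y = 5/9.

5/9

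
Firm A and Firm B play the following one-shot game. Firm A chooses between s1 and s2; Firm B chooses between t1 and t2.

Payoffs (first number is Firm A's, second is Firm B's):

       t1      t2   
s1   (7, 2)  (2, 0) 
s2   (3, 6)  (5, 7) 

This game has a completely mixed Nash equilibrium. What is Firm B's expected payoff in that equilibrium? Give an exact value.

14/3

First find p, the probability Firm A plays s1, from Firm B's indifference between t1 and t2: 2p + 6(1−p) = 7(1−p), giving p = 1/3.
Since Firm B is indifferent in equilibrium, Firm B's expected payoff equals the payoff from either column against (1/3, 2/3). Using t1: 2(1/3) + 6(2/3) = 14/3.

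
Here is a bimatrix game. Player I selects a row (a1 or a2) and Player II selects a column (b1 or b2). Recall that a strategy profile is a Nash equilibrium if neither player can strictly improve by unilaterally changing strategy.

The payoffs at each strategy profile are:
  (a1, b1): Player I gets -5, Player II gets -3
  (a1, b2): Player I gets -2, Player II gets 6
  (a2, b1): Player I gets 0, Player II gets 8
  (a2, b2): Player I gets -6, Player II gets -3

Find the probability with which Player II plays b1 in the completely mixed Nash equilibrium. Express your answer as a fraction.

Let c be the probability that Player II plays b1. In a completely mixed equilibrium, Player I must be indifferent between a1 and a2.
Player I's expected payoff from a1 is −5c − 2(1−c); from a2 it is −6(1−c).
Setting these equal: −3c − 2 = 6c − 6, so c = 4/9.

4/9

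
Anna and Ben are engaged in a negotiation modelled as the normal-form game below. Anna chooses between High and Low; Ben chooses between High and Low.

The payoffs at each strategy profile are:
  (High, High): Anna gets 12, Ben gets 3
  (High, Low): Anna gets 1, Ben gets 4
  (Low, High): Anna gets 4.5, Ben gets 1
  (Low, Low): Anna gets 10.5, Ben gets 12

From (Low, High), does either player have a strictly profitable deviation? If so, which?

Anna at (Low, High) earns 4.5; deviating to High yields 12 — a strict improvement.
Ben earns 1; deviating to Low yields 12 — a strict improvement.
Both Anna and Ben have strictly profitable deviations.

Both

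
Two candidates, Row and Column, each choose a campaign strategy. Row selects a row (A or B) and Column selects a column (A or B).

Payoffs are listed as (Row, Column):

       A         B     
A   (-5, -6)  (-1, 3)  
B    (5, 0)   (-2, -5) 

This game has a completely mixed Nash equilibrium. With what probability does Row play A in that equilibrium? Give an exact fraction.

Let p be the probability that Row plays A. In a completely mixed equilibrium, Column must be indifferent between A and B.
Column's expected payoff from A is −6p; from B it is 3p − 5(1−p).
Setting these equal: −6p = 8p − 5, so p = 5/14.

5/14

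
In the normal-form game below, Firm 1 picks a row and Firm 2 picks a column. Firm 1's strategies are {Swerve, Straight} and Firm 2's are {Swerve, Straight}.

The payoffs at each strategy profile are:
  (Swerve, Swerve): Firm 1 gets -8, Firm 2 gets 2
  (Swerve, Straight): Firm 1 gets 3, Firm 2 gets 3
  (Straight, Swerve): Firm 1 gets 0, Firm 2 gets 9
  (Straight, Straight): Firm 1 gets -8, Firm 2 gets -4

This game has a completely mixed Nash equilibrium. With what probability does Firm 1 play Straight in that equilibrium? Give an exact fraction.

1/14

Let p be the probability that Firm 1 plays Swerve. In a completely mixed equilibrium, Firm 2 must be indifferent between Swerve and Straight.
Firm 2's expected payoff from Swerve is 2p + 9(1−p); from Straight it is 3p − 4(1−p).
Setting these equal: −7p + 9 = 7p − 4, so p = 13/14.
Therefore Firm 1 plays Straight with probability 1 − 13/14 = 1/14.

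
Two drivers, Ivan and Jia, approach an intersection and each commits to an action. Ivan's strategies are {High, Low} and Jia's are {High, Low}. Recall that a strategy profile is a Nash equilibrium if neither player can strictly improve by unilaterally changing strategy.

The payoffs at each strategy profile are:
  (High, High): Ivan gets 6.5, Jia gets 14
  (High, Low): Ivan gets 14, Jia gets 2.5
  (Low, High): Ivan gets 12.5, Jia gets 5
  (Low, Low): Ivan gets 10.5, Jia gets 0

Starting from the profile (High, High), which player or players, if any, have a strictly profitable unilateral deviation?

Ivan

Ivan at (High, High) earns 6.5; deviating to Low yields 12.5 — a strict improvement.
Jia earns 14; deviating to Low yields 2.5 — not better.
Only Ivan has a strictly profitable deviation.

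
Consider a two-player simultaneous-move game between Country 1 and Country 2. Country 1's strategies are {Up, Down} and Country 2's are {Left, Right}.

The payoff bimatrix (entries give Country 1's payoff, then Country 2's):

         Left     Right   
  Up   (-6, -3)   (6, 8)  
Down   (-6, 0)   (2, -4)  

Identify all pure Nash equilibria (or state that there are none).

(Up, Left): Country 2 prefers Right (8 > -3) — not an equilibrium.
(Up, Right): Country 1 gets 6 ≥ 2 from Down, and Country 2 gets 8 ≥ -3 from Left — Nash equilibrium.
(Down, Left): Country 1 gets -6 ≥ -6 from Up, and Country 2 gets 0 ≥ -4 from Right — Nash equilibrium.
(Down, Right): Country 1 prefers Up (6 > 2); Country 2 prefers Left (0 > -4) — not an equilibrium.

(Up, Right) and (Down, Left)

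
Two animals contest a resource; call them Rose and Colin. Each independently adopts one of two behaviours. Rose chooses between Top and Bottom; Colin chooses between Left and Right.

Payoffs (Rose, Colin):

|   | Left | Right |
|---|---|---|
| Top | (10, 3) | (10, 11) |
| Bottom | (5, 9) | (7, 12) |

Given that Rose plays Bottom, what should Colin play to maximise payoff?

Against Bottom, Colin earns 9 from Left and 12 from Right.
So Right is the best response.

Right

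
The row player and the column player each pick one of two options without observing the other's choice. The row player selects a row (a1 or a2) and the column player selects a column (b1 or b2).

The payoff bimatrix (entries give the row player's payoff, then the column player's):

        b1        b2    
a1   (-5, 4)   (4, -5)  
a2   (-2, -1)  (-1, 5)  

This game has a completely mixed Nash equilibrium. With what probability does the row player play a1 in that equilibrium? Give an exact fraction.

2/5

Let x be the probability that the row player plays a1. In a completely mixed equilibrium, the column player must be indifferent between b1 and b2.
The column player's expected payoff from b1 is 4x − (1−x); from b2 it is −5x + 5(1−x).
Setting these equal: 5x − 1 = −10x + 5, so x = 2/5.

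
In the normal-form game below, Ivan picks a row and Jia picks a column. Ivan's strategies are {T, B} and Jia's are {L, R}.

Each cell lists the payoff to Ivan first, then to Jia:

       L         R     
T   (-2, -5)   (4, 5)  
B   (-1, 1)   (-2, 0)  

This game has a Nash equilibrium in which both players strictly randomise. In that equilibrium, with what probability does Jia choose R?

Let q be the probability that Jia plays L. In a completely mixed equilibrium, Ivan must be indifferent between T and B.
Ivan's expected payoff from T is −2q + 4(1−q); from B it is −q − 2(1−q).
Setting these equal: −6q + 4 = q − 2, so q = 6/7.
Therefore Jia plays R with probability 1 − 6/7 = 1/7.

1/7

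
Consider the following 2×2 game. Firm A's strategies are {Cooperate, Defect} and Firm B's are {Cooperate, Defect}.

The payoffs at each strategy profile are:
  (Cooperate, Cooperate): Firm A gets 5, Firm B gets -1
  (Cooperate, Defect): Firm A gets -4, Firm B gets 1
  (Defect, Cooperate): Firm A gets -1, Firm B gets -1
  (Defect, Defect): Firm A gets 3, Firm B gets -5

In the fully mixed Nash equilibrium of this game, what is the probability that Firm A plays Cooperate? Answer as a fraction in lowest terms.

Let p be the probability that Firm A plays Cooperate. In a completely mixed equilibrium, Firm B must be indifferent between Cooperate and Defect.
Firm B's expected payoff from Cooperate is −p − (1−p); from Defect it is p − 5(1−p).
Setting these equal: -1 = 6p − 5, so p = 2/3.

2/3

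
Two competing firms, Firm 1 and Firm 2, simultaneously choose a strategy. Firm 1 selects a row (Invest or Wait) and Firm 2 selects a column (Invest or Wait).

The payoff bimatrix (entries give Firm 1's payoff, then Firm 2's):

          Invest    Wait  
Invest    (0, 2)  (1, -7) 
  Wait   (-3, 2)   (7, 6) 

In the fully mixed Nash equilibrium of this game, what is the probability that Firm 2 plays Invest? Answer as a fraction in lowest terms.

Let y be the probability that Firm 2 plays Invest. In a completely mixed equilibrium, Firm 1 must be indifferent between Invest and Wait.
Firm 1's expected payoff from Invest is (1−y); from Wait it is −3y + 7(1−y).
Setting these equal: −y + 1 = −10y + 7, so y = 2/3.

2/3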